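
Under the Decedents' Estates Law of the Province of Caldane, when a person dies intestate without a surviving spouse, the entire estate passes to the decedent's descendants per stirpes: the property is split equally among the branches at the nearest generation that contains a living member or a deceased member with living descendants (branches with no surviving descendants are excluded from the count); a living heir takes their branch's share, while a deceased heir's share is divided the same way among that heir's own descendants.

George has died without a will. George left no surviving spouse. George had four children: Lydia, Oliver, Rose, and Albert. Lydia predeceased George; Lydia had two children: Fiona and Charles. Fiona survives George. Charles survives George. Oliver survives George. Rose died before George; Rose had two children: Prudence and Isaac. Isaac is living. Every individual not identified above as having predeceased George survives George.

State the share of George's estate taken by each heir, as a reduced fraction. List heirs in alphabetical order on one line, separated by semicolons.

Albert 1/4; Charles 1/8; Fiona 1/8; Isaac 1/8; Oliver 1/4; Prudence 1/8

There is no surviving spouse, so the entire estate passes to George's descendants per stirpes.
The estate is divided into 4 equal shares of 1/4 among Lydia, Oliver, Rose, Albert.
Lydia predeceased; the 1/4 allotted to Lydia's branch passes to Lydia's issue by representation.
The 1/4 is divided into 2 equal shares of 1/8 among Fiona, Charles.
Fiona is living and takes 1/8.
Charles is living and takes 1/8.
Oliver is living and takes 1/4.
Rose predeceased; the 1/4 allotted to Rose's branch passes to Rose's issue by representation.
The 1/4 is divided into 2 equal shares of 1/8 among Prudence, Isaac.
Prudence is living and takes 1/8.
Isaac is living and takes 1/8.
Albert is living and takes 1/4.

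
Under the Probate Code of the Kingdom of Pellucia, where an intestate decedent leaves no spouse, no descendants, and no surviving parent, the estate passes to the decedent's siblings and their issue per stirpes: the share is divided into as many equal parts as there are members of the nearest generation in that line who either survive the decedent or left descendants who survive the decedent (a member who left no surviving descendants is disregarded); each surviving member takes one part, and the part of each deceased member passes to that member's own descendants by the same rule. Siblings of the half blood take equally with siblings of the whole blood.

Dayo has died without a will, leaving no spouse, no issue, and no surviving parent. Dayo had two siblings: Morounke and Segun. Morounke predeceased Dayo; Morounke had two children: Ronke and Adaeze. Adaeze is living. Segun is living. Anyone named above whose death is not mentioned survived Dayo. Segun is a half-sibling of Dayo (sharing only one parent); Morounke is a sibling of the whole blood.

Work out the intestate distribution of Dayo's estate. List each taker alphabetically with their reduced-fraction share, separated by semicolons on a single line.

Adaeze 1/4; Ronke 1/4; Segun 1/2

No spouse, descendants, or parent survives, so the estate passes to Dayo's siblings per stirpes.
Half-blood and whole-blood siblings take equally under the stated rule.
The estate is divided into 2 equal shares of 1/2 among Morounke, Segun.
Morounke predeceased; the 1/2 allotted to Morounke's branch passes to Morounke's issue by representation.
The 1/2 is divided into 2 equal shares of 1/4 among Ronke, Adaeze.
Ronke is living and takes 1/4.
Adaeze is living and takes 1/4.
Segun is living and takes 1/2.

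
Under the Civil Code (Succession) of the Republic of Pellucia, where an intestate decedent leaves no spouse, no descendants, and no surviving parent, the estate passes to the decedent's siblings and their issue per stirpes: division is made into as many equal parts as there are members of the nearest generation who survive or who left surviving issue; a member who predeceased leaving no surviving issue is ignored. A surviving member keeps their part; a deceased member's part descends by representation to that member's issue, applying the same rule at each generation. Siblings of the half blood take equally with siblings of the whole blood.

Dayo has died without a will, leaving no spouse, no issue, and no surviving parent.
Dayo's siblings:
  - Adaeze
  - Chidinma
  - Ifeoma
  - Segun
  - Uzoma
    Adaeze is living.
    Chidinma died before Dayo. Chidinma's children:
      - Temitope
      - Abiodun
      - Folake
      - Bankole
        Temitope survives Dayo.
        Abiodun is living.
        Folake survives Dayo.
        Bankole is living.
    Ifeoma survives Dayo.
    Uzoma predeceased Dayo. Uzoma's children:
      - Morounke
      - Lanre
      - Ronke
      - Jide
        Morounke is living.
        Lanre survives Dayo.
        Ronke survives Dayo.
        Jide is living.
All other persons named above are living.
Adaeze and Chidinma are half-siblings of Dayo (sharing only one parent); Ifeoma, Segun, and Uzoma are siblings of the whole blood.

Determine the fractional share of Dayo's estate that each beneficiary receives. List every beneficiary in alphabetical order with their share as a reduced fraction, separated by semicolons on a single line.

Abiodun 1/20; Adaeze 1/5; Bankole 1/20; Folake 1/20; Ifeoma 1/5; Jide 1/20; Lanre 1/20; Morounke 1/20; Ronke 1/20; Segun 1/5; Temitope 1/20

No spouse, descendants, or parent survives, so the estate passes to Dayo's siblings per stirpes.
Half-blood and whole-blood siblings take equally under the stated rule.
The estate is divided into 5 equal shares of 1/5 among Adaeze, Chidinma, Ifeoma, Segun, Uzoma.
Adaeze is living and takes 1/5.
Chidinma predeceased; the 1/5 allotted to Chidinma's branch passes to Chidinma's issue by representation.
The 1/5 is divided into 4 equal shares of 1/20 among Temitope, Abiodun, Folake, Bankole.
Temitope is living and takes 1/20.
Abiodun is living and takes 1/20.
Folake is living and takes 1/20.
Bankole is living and takes 1/20.
Ifeoma is living and takes 1/5.
Segun is living and takes 1/5.
Uzoma predeceased; the 1/5 allotted to Uzoma's branch passes to Uzoma's issue by representation.
The 1/5 is divided into 4 equal shares of 1/20 among Morounke, Lanre, Ronke, Jide.
Morounke is living and takes 1/20.
Lanre is living and takes 1/20.
Ronke is living and takes 1/20.
Jide is living and takes 1/20.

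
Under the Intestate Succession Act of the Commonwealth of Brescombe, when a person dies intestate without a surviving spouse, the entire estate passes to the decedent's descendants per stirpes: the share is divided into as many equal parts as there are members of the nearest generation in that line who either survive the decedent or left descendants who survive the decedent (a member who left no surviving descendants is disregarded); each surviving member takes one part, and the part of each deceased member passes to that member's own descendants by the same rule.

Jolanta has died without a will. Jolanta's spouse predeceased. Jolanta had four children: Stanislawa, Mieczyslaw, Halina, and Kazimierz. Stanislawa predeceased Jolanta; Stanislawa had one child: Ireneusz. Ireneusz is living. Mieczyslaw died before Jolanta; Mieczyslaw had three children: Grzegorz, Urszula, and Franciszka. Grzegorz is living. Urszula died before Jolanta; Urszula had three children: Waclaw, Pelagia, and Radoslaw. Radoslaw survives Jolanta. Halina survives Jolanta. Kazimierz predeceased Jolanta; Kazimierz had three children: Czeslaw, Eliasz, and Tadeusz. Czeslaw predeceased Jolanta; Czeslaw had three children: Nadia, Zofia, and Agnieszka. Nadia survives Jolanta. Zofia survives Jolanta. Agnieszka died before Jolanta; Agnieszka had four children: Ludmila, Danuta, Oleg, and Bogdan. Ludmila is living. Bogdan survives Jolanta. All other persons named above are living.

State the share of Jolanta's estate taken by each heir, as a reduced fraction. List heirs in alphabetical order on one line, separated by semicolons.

Bogdan 1/144; Danuta 1/144; Eliasz 1/12; Franciszka 1/12; Grzegorz 1/12; Halina 1/4; Ireneusz 1/4; Ludmila 1/144; Nadia 1/36; Oleg 1/144; Pelagia 1/36; Radoslaw 1/36; Tadeusz 1/12; Waclaw 1/36; Zofia 1/36

There is no surviving spouse, so the entire estate passes to Jolanta's descendants per stirpes.
The estate is divided into 4 equal shares of 1/4 among Stanislawa, Mieczyslaw, Halina, Kazimierz.
Stanislawa predeceased; the 1/4 allotted to Stanislawa's branch passes to Stanislawa's issue by representation.
Ireneusz is the sole taker at this level and receives the full 1/4.
Mieczyslaw predeceased; the 1/4 allotted to Mieczyslaw's branch passes to Mieczyslaw's issue by representation.
The 1/4 is divided into 3 equal shares of 1/12 among Grzegorz, Urszula, Franciszka.
Grzegorz is living and takes 1/12.
Urszula predeceased; the 1/12 allotted to Urszula's branch passes to Urszula's issue by representation.
The 1/12 is divided into 3 equal shares of 1/36 among Waclaw, Pelagia, Radoslaw.
Waclaw is living and takes 1/36.
Pelagia is living and takes 1/36.
Radoslaw is living and takes 1/36.
Franciszka is living and takes 1/12.
Halina is living and takes 1/4.
Kazimierz predeceased; the 1/4 allotted to Kazimierz's branch passes to Kazimierz's issue by representation.
The 1/4 is divided into 3 equal shares of 1/12 among Czeslaw, Eliasz, Tadeusz.
Czeslaw predeceased; the 1/12 allotted to Czeslaw's branch passes to Czeslaw's issue by representation.
The 1/12 is divided into 3 equal shares of 1/36 among Nadia, Zofia, Agnieszka.
Nadia is living and takes 1/36.
Zofia is living and takes 1/36.
Agnieszka predeceased; the 1/36 allotted to Agnieszka's branch passes to Agnieszka's issue by representation.
The 1/36 is divided into 4 equal shares of 1/144 among Ludmila, Danuta, Oleg, Bogdan.
Ludmila is living and takes 1/144.
Danuta is living and takes 1/144.
Oleg is living and takes 1/144.
Bogdan is living and takes 1/144.
Eliasz is living and takes 1/12.
Tadeusz is living and takes 1/12.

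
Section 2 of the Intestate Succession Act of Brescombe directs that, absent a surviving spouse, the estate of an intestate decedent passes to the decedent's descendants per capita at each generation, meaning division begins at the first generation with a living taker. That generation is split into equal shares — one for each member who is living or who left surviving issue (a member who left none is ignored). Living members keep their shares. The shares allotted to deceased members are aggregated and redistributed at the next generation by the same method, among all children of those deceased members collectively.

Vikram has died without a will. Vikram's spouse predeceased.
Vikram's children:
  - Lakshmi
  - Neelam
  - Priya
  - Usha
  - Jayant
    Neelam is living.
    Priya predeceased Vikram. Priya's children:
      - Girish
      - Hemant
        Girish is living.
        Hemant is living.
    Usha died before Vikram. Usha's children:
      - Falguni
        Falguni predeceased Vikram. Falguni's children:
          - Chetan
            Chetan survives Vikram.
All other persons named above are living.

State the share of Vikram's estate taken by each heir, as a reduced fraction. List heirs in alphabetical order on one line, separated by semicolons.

There is no surviving spouse, so the entire estate passes to Vikram's descendants per capita at each generation.
At generation 1 (Lakshmi, Neelam, Priya, Usha, Jayant) there are 5 shares of (1)/5 = 1/5 each.
Living: Lakshmi, Neelam, and Jayant — each takes 1/5.
Deceased: Priya and Usha. Their combined 2/5 is pooled and carried to generation 2.
At generation 2 (Girish, Hemant, Falguni) there are 3 shares of (2/5)/3 = 2/15 each.
Living: Girish and Hemant — each takes 2/15.
Deceased: Falguni. That 2/15 share is carried to generation 3.
At generation 3 (Chetan) there are 1 shares of (2/15)/1 = 2/15 each.
Living: Chetan — each takes 2/15.

Chetan 2/15; Girish 2/15; Hemant 2/15; Jayant 1/5; Lakshmi 1/5; Neelam 1/5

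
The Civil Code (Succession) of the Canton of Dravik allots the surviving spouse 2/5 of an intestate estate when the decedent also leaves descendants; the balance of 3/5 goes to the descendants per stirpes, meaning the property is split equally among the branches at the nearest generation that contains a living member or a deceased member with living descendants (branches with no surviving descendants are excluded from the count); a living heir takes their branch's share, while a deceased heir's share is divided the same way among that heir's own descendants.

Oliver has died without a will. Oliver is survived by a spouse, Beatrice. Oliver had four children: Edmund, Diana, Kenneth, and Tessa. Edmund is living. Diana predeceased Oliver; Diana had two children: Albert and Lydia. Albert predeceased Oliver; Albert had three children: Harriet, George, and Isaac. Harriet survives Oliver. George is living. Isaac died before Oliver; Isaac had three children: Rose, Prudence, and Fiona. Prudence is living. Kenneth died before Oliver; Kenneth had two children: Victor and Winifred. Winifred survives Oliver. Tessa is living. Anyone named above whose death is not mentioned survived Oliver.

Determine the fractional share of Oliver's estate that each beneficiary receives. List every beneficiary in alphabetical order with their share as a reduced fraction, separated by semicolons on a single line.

Beatrice, as surviving spouse, takes 2/5.
The remaining 3/5 passes to Oliver's descendants per stirpes.
The 3/5 is divided into 4 equal shares of 3/20 among Edmund, Diana, Kenneth, Tessa.
Edmund is living and takes 3/20.
Diana predeceased; the 3/20 allotted to Diana's branch passes to Diana's issue by representation.
The 3/20 is divided into 2 equal shares of 3/40 among Albert, Lydia.
Albert predeceased; the 3/40 allotted to Albert's branch passes to Albert's issue by representation.
The 3/40 is divided into 3 equal shares of 1/40 among Harriet, George, Isaac.
Harriet is living and takes 1/40.
George is living and takes 1/40.
Isaac predeceased; the 1/40 allotted to Isaac's branch passes to Isaac's issue by representation.
The 1/40 is divided into 3 equal shares of 1/120 among Rose, Prudence, Fiona.
Rose is living and takes 1/120.
Prudence is living and takes 1/120.
Fiona is living and takes 1/120.
Lydia is living and takes 3/40.
Kenneth predeceased; the 3/20 allotted to Kenneth's branch passes to Kenneth's issue by representation.
The 3/20 is divided into 2 equal shares of 3/40 among Victor, Winifred.
Victor is living and takes 3/40.
Winifred is living and takes 3/40.
Tessa is living and takes 3/20.

Beatrice 2/5; Edmund 3/20; Fiona 1/120; George 1/40; Harriet 1/40; Lydia 3/40; Prudence 1/120; Rose 1/120; Tessa 3/20; Victor 3/40; Winifred 3/40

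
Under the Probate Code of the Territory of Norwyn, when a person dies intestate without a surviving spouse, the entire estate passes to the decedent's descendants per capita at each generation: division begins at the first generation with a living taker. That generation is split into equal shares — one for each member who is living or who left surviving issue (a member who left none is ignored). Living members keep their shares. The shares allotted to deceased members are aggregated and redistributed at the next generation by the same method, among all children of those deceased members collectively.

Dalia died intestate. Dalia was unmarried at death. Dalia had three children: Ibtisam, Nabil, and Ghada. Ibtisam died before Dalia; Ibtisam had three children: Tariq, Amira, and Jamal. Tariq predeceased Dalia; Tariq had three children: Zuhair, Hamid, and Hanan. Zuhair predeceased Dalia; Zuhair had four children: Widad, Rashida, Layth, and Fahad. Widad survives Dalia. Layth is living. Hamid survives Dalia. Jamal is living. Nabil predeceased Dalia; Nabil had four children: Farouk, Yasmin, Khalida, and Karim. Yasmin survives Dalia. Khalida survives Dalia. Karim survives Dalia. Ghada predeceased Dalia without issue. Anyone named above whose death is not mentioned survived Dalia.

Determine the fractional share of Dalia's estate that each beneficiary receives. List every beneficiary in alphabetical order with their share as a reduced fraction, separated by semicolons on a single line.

Amira 1/7; Fahad 1/84; Farouk 1/7; Hamid 1/21; Hanan 1/21; Jamal 1/7; Karim 1/7; Khalida 1/7; Layth 1/84; Rashida 1/84; Widad 1/84; Yasmin 1/7

There is no surviving spouse, so the entire estate passes to Dalia's descendants per capita at each generation.
No one at generation 1 (Ibtisam, Nabil) is living; moving to the next generation.
At generation 2 (Tariq, Amira, Jamal, Farouk, Yasmin, Khalida, Karim) there are 7 shares of (1)/7 = 1/7 each.
Living: Amira, Jamal, Farouk, Yasmin, Khalida, and Karim — each takes 1/7.
Deceased: Tariq. That 1/7 share is carried to generation 3.
At generation 3 (Zuhair, Hamid, Hanan) there are 3 shares of (1/7)/3 = 1/21 each.
Living: Hamid and Hanan — each takes 1/21.
Deceased: Zuhair. That 1/21 share is carried to generation 4.
At generation 4 (Widad, Rashida, Layth, Fahad) there are 4 shares of (1/21)/4 = 1/84 each.
Living: Widad, Rashida, Layth, and Fahad — each takes 1/84.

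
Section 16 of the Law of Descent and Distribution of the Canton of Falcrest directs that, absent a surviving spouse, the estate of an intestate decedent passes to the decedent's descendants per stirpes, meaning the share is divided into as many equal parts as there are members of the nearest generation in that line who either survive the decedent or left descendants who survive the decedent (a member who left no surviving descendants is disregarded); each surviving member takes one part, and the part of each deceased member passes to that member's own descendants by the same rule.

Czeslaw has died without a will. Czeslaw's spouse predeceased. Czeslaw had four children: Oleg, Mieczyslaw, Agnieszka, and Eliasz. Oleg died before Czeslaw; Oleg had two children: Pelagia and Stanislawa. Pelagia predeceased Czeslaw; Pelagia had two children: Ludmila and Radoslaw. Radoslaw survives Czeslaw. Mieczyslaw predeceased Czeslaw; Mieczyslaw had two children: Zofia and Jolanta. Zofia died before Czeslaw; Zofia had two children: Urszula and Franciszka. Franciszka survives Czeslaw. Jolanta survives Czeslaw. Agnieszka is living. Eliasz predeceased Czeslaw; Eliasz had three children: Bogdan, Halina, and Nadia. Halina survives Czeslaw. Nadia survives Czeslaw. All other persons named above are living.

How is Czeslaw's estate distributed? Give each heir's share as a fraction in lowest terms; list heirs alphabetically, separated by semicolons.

Agnieszka 1/4; Bogdan 1/12; Franciszka 1/16; Halina 1/12; Jolanta 1/8; Ludmila 1/16; Nadia 1/12; Radoslaw 1/16; Stanislawa 1/8; Urszula 1/16

There is no surviving spouse, so the entire estate passes to Czeslaw's descendants per stirpes.
The estate is divided into 4 equal shares of 1/4 among Oleg, Mieczyslaw, Agnieszka, Eliasz.
Oleg predeceased; the 1/4 allotted to Oleg's branch passes to Oleg's issue by representation.
The 1/4 is divided into 2 equal shares of 1/8 among Pelagia, Stanislawa.
Pelagia predeceased; the 1/8 allotted to Pelagia's branch passes to Pelagia's issue by representation.
The 1/8 is divided into 2 equal shares of 1/16 among Ludmila, Radoslaw.
Ludmila is living and takes 1/16.
Radoslaw is living and takes 1/16.
Stanislawa is living and takes 1/8.
Mieczyslaw predeceased; the 1/4 allotted to Mieczyslaw's branch passes to Mieczyslaw's issue by representation.
The 1/4 is divided into 2 equal shares of 1/8 among Zofia, Jolanta.
Zofia predeceased; the 1/8 allotted to Zofia's branch passes to Zofia's issue by representation.
The 1/8 is divided into 2 equal shares of 1/16 among Urszula, Franciszka.
Urszula is living and takes 1/16.
Franciszka is living and takes 1/16.
Jolanta is living and takes 1/8.
Agnieszka is living and takes 1/4.
Eliasz predeceased; the 1/4 allotted to Eliasz's branch passes to Eliasz's issue by representation.
The 1/4 is divided into 3 equal shares of 1/12 among Bogdan, Halina, Nadia.
Bogdan is living and takes 1/12.
Halina is living and takes 1/12.
Nadia is living and takes 1/12.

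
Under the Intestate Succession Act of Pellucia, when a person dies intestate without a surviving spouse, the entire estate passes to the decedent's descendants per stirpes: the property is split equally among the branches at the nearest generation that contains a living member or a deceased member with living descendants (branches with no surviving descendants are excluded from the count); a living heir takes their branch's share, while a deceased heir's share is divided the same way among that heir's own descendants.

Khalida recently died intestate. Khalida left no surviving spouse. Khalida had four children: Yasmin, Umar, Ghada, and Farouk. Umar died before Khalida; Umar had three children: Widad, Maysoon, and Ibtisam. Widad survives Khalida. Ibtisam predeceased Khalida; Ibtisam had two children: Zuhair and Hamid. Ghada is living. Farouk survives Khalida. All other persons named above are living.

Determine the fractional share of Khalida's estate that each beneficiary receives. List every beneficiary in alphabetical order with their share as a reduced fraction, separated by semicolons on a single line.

Farouk 1/4; Ghada 1/4; Hamid 1/24; Maysoon 1/12; Widad 1/12; Yasmin 1/4; Zuhair 1/24

There is no surviving spouse, so the entire estate passes to Khalida's descendants per stirpes.
The estate is divided into 4 equal shares of 1/4 among Yasmin, Umar, Ghada, Farouk.
Yasmin is living and takes 1/4.
Umar predeceased; the 1/4 allotted to Umar's branch passes to Umar's issue by representation.
The 1/4 is divided into 3 equal shares of 1/12 among Widad, Maysoon, Ibtisam.
Widad is living and takes 1/12.
Maysoon is living and takes 1/12.
Ibtisam predeceased; the 1/12 allotted to Ibtisam's branch passes to Ibtisam's issue by representation.
The 1/12 is divided into 2 equal shares of 1/24 among Zuhair, Hamid.
Zuhair is living and takes 1/24.
Hamid is living and takes 1/24.
Ghada is living and takes 1/4.
Farouk is living and takes 1/4.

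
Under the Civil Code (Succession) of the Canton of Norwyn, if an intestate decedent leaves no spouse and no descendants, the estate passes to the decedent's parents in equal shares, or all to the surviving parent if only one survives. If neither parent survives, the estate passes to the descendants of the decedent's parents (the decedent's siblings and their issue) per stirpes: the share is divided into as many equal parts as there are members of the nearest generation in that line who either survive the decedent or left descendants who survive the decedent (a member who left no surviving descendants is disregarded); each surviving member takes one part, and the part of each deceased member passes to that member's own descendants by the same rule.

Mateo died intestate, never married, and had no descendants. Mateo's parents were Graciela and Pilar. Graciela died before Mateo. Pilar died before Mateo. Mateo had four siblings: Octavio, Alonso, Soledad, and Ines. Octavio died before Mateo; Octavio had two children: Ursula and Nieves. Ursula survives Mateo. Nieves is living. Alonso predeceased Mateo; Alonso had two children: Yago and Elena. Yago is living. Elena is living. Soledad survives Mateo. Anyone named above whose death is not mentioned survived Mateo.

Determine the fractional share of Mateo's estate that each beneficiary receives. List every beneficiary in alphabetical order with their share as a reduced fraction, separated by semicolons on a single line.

Neither parent survives and there are no descendants, so the estate passes to Mateo's siblings and their issue per stirpes.
The estate is divided into 4 equal shares of 1/4 among Octavio, Alonso, Soledad, Ines.
Octavio predeceased; the 1/4 allotted to Octavio's branch passes to Octavio's issue by representation.
The 1/4 is divided into 2 equal shares of 1/8 among Ursula, Nieves.
Ursula is living and takes 1/8.
Nieves is living and takes 1/8.
Alonso predeceased; the 1/4 allotted to Alonso's branch passes to Alonso's issue by representation.
The 1/4 is divided into 2 equal shares of 1/8 among Yago, Elena.
Yago is living and takes 1/8.
Elena is living and takes 1/8.
Soledad is living and takes 1/4.
Ines is living and takes 1/4.

Elena 1/8; Ines 1/4; Nieves 1/8; Soledad 1/4; Ursula 1/8; Yago 1/8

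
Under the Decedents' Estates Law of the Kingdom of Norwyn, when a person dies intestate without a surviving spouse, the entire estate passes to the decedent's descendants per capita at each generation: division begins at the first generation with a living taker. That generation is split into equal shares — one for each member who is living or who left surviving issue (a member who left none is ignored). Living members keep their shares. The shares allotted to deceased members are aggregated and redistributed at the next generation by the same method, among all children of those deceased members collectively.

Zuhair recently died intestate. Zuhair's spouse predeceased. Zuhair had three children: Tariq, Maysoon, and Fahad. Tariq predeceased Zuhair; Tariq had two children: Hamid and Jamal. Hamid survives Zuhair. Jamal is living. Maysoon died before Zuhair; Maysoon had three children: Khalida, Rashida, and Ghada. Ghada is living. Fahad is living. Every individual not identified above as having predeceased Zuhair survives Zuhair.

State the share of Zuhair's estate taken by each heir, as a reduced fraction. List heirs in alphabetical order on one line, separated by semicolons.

Fahad 1/3; Ghada 2/15; Hamid 2/15; Jamal 2/15; Khalida 2/15; Rashida 2/15

There is no surviving spouse, so the entire estate passes to Zuhair's descendants per capita at each generation.
At generation 1 (Tariq, Maysoon, Fahad) there are 3 shares of (1)/3 = 1/3 each.
Living: Fahad — each takes 1/3.
Deceased: Tariq and Maysoon. Their combined 2/3 is pooled and carried to generation 2.
At generation 2 (Hamid, Jamal, Khalida, Rashida, Ghada) there are 5 shares of (2/3)/5 = 2/15 each.
Living: Hamid, Jamal, Khalida, Rashida, and Ghada — each takes 2/15.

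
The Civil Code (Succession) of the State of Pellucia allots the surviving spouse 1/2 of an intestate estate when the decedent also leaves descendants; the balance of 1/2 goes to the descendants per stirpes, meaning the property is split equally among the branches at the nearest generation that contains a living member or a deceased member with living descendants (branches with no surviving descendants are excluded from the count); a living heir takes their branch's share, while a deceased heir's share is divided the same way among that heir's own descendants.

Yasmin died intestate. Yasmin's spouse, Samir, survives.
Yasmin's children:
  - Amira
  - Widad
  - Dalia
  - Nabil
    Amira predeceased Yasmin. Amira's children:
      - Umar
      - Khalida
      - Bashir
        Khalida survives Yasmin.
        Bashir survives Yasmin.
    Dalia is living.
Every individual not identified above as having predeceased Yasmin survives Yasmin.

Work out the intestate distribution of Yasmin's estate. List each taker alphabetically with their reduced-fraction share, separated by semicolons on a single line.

Bashir 1/24; Dalia 1/8; Khalida 1/24; Nabil 1/8; Samir 1/2; Umar 1/24; Widad 1/8

Samir, as surviving spouse, takes 1/2.
The remaining 1/2 passes to Yasmin's descendants per stirpes.
The 1/2 is divided into 4 equal shares of 1/8 among Amira, Widad, Dalia, Nabil.
Amira predeceased; the 1/8 allotted to Amira's branch passes to Amira's issue by representation.
The 1/8 is divided into 3 equal shares of 1/24 among Umar, Khalida, Bashir.
Umar is living and takes 1/24.
Khalida is living and takes 1/24.
Bashir is living and takes 1/24.
Widad is living and takes 1/8.
Dalia is living and takes 1/8.
Nabil is living and takes 1/8.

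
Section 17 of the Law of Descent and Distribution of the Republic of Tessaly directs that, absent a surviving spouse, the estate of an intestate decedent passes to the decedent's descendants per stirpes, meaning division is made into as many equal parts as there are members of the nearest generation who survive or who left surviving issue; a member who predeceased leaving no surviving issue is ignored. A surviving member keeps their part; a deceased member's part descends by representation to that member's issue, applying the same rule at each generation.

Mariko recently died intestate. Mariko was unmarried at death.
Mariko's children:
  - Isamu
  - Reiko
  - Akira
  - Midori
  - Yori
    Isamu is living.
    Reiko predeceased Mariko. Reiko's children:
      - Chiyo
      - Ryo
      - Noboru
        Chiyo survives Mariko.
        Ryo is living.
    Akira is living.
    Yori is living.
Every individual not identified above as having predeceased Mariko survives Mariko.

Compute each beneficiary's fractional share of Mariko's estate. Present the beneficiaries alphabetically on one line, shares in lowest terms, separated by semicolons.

There is no surviving spouse, so the entire estate passes to Mariko's descendants per stirpes.
The estate is divided into 5 equal shares of 1/5 among Isamu, Reiko, Akira, Midori, Yori.
Isamu is living and takes 1/5.
Reiko predeceased; the 1/5 allotted to Reiko's branch passes to Reiko's issue by representation.
The 1/5 is divided into 3 equal shares of 1/15 among Chiyo, Ryo, Noboru.
Chiyo is living and takes 1/15.
Ryo is living and takes 1/15.
Noboru is living and takes 1/15.
Akira is living and takes 1/5.
Midori is living and takes 1/5.
Yori is living and takes 1/5.

Akira 1/5; Chiyo 1/15; Isamu 1/5; Midori 1/5; Noboru 1/15; Ryo 1/15; Yori 1/5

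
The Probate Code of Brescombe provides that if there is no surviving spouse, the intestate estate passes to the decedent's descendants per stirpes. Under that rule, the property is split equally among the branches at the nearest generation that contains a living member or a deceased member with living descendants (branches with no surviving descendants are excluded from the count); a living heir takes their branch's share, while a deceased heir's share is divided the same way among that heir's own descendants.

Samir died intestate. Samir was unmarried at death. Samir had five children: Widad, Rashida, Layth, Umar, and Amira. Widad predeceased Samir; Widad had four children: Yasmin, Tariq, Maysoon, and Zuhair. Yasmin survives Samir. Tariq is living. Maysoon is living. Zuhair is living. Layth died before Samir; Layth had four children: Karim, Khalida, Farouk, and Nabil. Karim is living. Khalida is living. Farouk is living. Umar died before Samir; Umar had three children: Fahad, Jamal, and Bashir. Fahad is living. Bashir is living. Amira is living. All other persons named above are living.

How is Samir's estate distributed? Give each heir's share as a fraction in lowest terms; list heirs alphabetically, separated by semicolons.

Amira 1/5; Bashir 1/15; Fahad 1/15; Farouk 1/20; Jamal 1/15; Karim 1/20; Khalida 1/20; Maysoon 1/20; Nabil 1/20; Rashida 1/5; Tariq 1/20; Yasmin 1/20; Zuhair 1/20

There is no surviving spouse, so the entire estate passes to Samir's descendants per stirpes.
The estate is divided into 5 equal shares of 1/5 among Widad, Rashida, Layth, Umar, Amira.
Widad predeceased; the 1/5 allotted to Widad's branch passes to Widad's issue by representation.
The 1/5 is divided into 4 equal shares of 1/20 among Yasmin, Tariq, Maysoon, Zuhair.
Yasmin is living and takes 1/20.
Tariq is living and takes 1/20.
Maysoon is living and takes 1/20.
Zuhair is living and takes 1/20.
Rashida is living and takes 1/5.
Layth predeceased; the 1/5 allotted to Layth's branch passes to Layth's issue by representation.
The 1/5 is divided into 4 equal shares of 1/20 among Karim, Khalida, Farouk, Nabil.
Karim is living and takes 1/20.
Khalida is living and takes 1/20.
Farouk is living and takes 1/20.
Nabil is living and takes 1/20.
Umar predeceased; the 1/5 allotted to Umar's branch passes to Umar's issue by representation.
The 1/5 is divided into 3 equal shares of 1/15 among Fahad, Jamal, Bashir.
Fahad is living and takes 1/15.
Jamal is living and takes 1/15.
Bashir is living and takes 1/15.
Amira is living and takes 1/5.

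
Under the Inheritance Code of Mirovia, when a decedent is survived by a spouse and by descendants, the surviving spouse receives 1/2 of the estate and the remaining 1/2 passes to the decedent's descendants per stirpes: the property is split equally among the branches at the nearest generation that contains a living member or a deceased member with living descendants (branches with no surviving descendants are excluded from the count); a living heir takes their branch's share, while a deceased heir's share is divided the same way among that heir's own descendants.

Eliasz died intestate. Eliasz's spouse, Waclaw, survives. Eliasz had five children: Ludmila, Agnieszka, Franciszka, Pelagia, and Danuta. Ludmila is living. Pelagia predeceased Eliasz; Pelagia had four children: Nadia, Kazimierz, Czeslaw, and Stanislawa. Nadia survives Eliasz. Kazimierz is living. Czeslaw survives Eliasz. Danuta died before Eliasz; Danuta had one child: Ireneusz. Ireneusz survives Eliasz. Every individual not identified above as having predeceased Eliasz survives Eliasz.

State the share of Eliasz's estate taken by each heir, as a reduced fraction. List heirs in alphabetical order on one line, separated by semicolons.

Waclaw, as surviving spouse, takes 1/2.
The remaining 1/2 passes to Eliasz's descendants per stirpes.
The 1/2 is divided into 5 equal shares of 1/10 among Ludmila, Agnieszka, Franciszka, Pelagia, Danuta.
Ludmila is living and takes 1/10.
Agnieszka is living and takes 1/10.
Franciszka is living and takes 1/10.
Pelagia predeceased; the 1/10 allotted to Pelagia's branch passes to Pelagia's issue by representation.
The 1/10 is divided into 4 equal shares of 1/40 among Nadia, Kazimierz, Czeslaw, Stanislawa.
Nadia is living and takes 1/40.
Kazimierz is living and takes 1/40.
Czeslaw is living and takes 1/40.
Stanislawa is living and takes 1/40.
Danuta predeceased; the 1/10 allotted to Danuta's branch passes to Danuta's issue by representation.
Ireneusz is the sole taker at this level and receives the full 1/10.

Agnieszka 1/10; Czeslaw 1/40; Franciszka 1/10; Ireneusz 1/10; Kazimierz 1/40; Ludmila 1/10; Nadia 1/40; Stanislawa 1/40; Waclaw 1/2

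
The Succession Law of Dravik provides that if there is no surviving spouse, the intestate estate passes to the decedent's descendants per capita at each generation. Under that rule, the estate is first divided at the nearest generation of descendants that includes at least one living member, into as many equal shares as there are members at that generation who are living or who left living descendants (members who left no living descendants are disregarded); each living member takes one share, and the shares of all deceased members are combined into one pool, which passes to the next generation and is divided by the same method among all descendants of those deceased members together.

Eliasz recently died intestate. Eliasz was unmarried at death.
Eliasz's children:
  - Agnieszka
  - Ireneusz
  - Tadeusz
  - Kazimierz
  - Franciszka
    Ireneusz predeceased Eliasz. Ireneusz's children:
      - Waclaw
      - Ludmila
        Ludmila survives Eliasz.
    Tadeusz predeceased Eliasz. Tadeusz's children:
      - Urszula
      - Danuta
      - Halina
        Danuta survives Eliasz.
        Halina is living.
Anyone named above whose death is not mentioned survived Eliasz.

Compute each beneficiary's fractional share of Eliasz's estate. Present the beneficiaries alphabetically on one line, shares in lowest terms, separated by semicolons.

Agnieszka 1/5; Danuta 2/25; Franciszka 1/5; Halina 2/25; Kazimierz 1/5; Ludmila 2/25; Urszula 2/25; Waclaw 2/25

There is no surviving spouse, so the entire estate passes to Eliasz's descendants per capita at each generation.
At generation 1 (Agnieszka, Ireneusz, Tadeusz, Kazimierz, Franciszka) there are 5 shares of (1)/5 = 1/5 each.
Living: Agnieszka, Kazimierz, and Franciszka — each takes 1/5.
Deceased: Ireneusz and Tadeusz. Their combined 2/5 is pooled and carried to generation 2.
At generation 2 (Waclaw, Ludmila, Urszula, Danuta, Halina) there are 5 shares of (2/5)/5 = 2/25 each.
Living: Waclaw, Ludmila, Urszula, Danuta, and Halina — each takes 2/25.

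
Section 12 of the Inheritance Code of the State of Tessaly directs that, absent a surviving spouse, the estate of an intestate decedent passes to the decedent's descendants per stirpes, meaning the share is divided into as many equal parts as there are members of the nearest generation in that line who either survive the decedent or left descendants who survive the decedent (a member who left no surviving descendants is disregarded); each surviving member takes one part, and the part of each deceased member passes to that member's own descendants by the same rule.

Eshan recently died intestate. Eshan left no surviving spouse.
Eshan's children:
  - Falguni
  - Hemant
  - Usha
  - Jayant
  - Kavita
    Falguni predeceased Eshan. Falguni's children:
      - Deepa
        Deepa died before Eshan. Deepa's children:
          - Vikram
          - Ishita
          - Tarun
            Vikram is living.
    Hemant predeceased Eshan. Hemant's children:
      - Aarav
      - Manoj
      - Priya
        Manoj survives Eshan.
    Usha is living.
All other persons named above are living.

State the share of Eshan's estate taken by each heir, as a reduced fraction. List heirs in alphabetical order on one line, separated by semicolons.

There is no surviving spouse, so the entire estate passes to Eshan's descendants per stirpes.
The estate is divided into 5 equal shares of 1/5 among Falguni, Hemant, Usha, Jayant, Kavita.
Falguni predeceased; the 1/5 allotted to Falguni's branch passes to Falguni's issue by representation.
Deepa's line is the sole branch at this level, so the full 1/5 passes to Deepa's issue by representation.
The 1/5 is divided into 3 equal shares of 1/15 among Vikram, Ishita, Tarun.
Vikram is living and takes 1/15.
Ishita is living and takes 1/15.
Tarun is living and takes 1/15.
Hemant predeceased; the 1/5 allotted to Hemant's branch passes to Hemant's issue by representation.
The 1/5 is divided into 3 equal shares of 1/15 among Aarav, Manoj, Priya.
Aarav is living and takes 1/15.
Manoj is living and takes 1/15.
Priya is living and takes 1/15.
Usha is living and takes 1/5.
Jayant is living and takes 1/5.
Kavita is living and takes 1/5.

Aarav 1/15; Ishita 1/15; Jayant 1/5; Kavita 1/5; Manoj 1/15; Priya 1/15; Tarun 1/15; Usha 1/5; Vikram 1/15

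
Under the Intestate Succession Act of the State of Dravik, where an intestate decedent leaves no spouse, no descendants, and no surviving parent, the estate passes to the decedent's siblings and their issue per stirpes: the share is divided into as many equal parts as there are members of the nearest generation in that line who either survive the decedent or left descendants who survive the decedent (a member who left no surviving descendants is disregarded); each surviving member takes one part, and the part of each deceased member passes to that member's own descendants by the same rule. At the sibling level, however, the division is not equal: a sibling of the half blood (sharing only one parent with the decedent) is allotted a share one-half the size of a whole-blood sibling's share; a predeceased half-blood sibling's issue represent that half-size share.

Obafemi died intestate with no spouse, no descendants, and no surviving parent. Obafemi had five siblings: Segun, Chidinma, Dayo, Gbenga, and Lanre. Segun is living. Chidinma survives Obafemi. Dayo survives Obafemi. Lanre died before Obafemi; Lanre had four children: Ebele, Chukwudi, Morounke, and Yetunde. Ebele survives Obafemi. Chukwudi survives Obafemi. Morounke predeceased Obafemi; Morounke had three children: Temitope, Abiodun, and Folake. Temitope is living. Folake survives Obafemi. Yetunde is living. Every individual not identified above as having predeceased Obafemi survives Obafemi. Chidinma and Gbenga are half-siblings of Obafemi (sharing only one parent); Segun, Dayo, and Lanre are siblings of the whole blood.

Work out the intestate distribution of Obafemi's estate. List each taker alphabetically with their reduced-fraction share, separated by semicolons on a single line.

Abiodun 1/48; Chidinma 1/8; Chukwudi 1/16; Dayo 1/4; Ebele 1/16; Folake 1/48; Gbenga 1/8; Segun 1/4; Temitope 1/48; Yetunde 1/16

No spouse, descendants, or parent survives, so the estate passes to Obafemi's siblings per stirpes.
Half-blood siblings count for one-half the weight of whole-blood siblings at the initial division.
Dividing 1 in proportion to weights (total weight 4): Segun (weight 1) → 1/4; Chidinma (weight 1/2) → 1/8; Dayo (weight 1) → 1/4; Gbenga (weight 1/2) → 1/8; Lanre (weight 1) → 1/4.
Segun is living and takes 1/4.
Chidinma is living and takes 1/8.
Dayo is living and takes 1/4.
Gbenga is living and takes 1/8.
Lanre predeceased; the 1/4 allotted to Lanre's branch passes to Lanre's issue by representation.
The 1/4 is divided into 4 equal shares of 1/16 among Ebele, Chukwudi, Morounke, Yetunde.
Ebele is living and takes 1/16.
Chukwudi is living and takes 1/16.
Morounke predeceased; the 1/16 allotted to Morounke's branch passes to Morounke's issue by representation.
The 1/16 is divided into 3 equal shares of 1/48 among Temitope, Abiodun, Folake.
Temitope is living and takes 1/48.
Abiodun is living and takes 1/48.
Folake is living and takes 1/48.
Yetunde is living and takes 1/16.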